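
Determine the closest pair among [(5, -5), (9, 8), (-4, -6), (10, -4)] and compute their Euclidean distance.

Computing all pairwise distances among 4 points:

d((5, -5), (9, 8)) = 13.6015
d((5, -5), (-4, -6)) = 9.0554
d((5, -5), (10, -4)) = 5.099 <-- minimum
d((9, 8), (-4, -6)) = 19.105
d((9, 8), (10, -4)) = 12.0416
d((-4, -6), (10, -4)) = 14.1421

Closest pair: (5, -5) and (10, -4) with distance 5.099

The closest pair is (5, -5) and (10, -4) with Euclidean distance 5.099. For 4 points, brute-force pairwise comparison is shown above. For large n, the divide-and-conquer algorithm (sort by x, recurse on halves, check the dividing strip) achieves O(n log n).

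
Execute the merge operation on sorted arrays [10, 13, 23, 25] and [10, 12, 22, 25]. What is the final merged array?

Merging process:

Compare 10 vs 10: take 10 from left. Merged: [10]
Compare 13 vs 10: take 10 from right. Merged: [10, 10]
Compare 13 vs 12: take 12 from right. Merged: [10, 10, 12]
Compare 13 vs 22: take 13 from left. Merged: [10, 10, 12, 13]
Compare 23 vs 22: take 22 from right. Merged: [10, 10, 12, 13, 22]
Compare 23 vs 25: take 23 from left. Merged: [10, 10, 12, 13, 22, 23]
Compare 25 vs 25: take 25 from left. Merged: [10, 10, 12, 13, 22, 23, 25]
Append remaining from right: [25]. Merged: [10, 10, 12, 13, 22, 23, 25, 25]

Final merged array: [10, 10, 12, 13, 22, 23, 25, 25]
Total comparisons: 7

The merged array is [10, 10, 12, 13, 22, 23, 25, 25], requiring 7 comparisons. The merge step runs in O(n) time where n is the total number of elements.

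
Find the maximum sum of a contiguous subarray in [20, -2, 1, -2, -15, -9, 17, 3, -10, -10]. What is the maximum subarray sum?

Using Kadane's algorithm on [20, -2, 1, -2, -15, -9, 17, 3, -10, -10]:

Scanning through the array:
Position 1 (value -2): max_ending_here = 18, max_so_far = 20
Position 2 (value 1): max_ending_here = 19, max_so_far = 20
Position 3 (value -2): max_ending_here = 17, max_so_far = 20
Position 4 (value -15): max_ending_here = 2, max_so_far = 20
Position 5 (value -9): max_ending_here = -7, max_so_far = 20
Position 6 (value 17): max_ending_here = 17, max_so_far = 20
Position 7 (value 3): max_ending_here = 20, max_so_far = 20
Position 8 (value -10): max_ending_here = 10, max_so_far = 20
Position 9 (value -10): max_ending_here = 0, max_so_far = 20

Maximum subarray: [20]
Maximum sum: 20

The maximum subarray is [20] with sum 20. This subarray runs from index 0 to index 0.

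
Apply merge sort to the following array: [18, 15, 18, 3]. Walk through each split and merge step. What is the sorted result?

Merge sort trace:

Split: [18, 15, 18, 3] -> [18, 15] and [18, 3]
  Split: [18, 15] -> [18] and [15]
  Merge: [18] + [15] -> [15, 18]
  Split: [18, 3] -> [18] and [3]
  Merge: [18] + [3] -> [3, 18]
Merge: [15, 18] + [3, 18] -> [3, 15, 18, 18]

Final sorted array: [3, 15, 18, 18]

The merge sort proceeds by recursively splitting the array and merging sorted halves.
After all merges, the sorted array is [3, 15, 18, 18].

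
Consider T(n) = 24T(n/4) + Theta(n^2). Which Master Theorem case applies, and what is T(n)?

Master Theorem for T(n) = 24T(n/4) + O(n^2):

a = 24, b = 4, c = 2
log_b(a) = log_4(24) = 2.2925

Case 1: c = 2 < log_4(24) = 2.2925
T(n) = O(n^(log_4 24))

For T(n) = 24T(n/4) + O(n^2): log_4(24) = 2.2925. This is Case 1 of the Master Theorem (c < log_b(a), work dominated by leaves), giving O(n^(log_4 24)).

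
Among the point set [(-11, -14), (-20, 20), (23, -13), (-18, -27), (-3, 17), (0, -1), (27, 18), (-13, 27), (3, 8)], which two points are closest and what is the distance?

Computing all pairwise distances among 9 points:

d((-11, -14), (-20, 20)) = 35.171
d((-11, -14), (23, -13)) = 34.0147
d((-11, -14), (-18, -27)) = 14.7648
d((-11, -14), (-3, 17)) = 32.0156
d((-11, -14), (0, -1)) = 17.0294
d((-11, -14), (27, 18)) = 49.679
d((-11, -14), (-13, 27)) = 41.0488
d((-11, -14), (3, 8)) = 26.0768
d((-20, 20), (23, -13)) = 54.2033
d((-20, 20), (-18, -27)) = 47.0425
d((-20, 20), (-3, 17)) = 17.2627
d((-20, 20), (0, -1)) = 29.0
d((-20, 20), (27, 18)) = 47.0425
d((-20, 20), (-13, 27)) = 9.8995
d((-20, 20), (3, 8)) = 25.9422
d((23, -13), (-18, -27)) = 43.3244
d((23, -13), (-3, 17)) = 39.6989
d((23, -13), (0, -1)) = 25.9422
d((23, -13), (27, 18)) = 31.257
d((23, -13), (-13, 27)) = 53.8145
d((23, -13), (3, 8)) = 29.0
d((-18, -27), (-3, 17)) = 46.4866
d((-18, -27), (0, -1)) = 31.6228
d((-18, -27), (27, 18)) = 63.6396
d((-18, -27), (-13, 27)) = 54.231
d((-18, -27), (3, 8)) = 40.8167
d((-3, 17), (0, -1)) = 18.2483
d((-3, 17), (27, 18)) = 30.0167
d((-3, 17), (-13, 27)) = 14.1421
d((-3, 17), (3, 8)) = 10.8167
d((0, -1), (27, 18)) = 33.0151
d((0, -1), (-13, 27)) = 30.8707
d((0, -1), (3, 8)) = 9.4868 <-- minimum
d((27, 18), (-13, 27)) = 41.0
d((27, 18), (3, 8)) = 26.0
d((-13, 27), (3, 8)) = 24.8395

Closest pair: (0, -1) and (3, 8) with distance 9.4868

The closest pair is (0, -1) and (3, 8) with Euclidean distance 9.4868. For 9 points, brute-force pairwise comparison is shown above. For large n, the divide-and-conquer algorithm (sort by x, recurse on halves, check the dividing strip) achieves O(n log n).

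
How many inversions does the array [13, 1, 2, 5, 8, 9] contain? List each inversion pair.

Finding inversions in [13, 1, 2, 5, 8, 9]:

(0, 1): arr[0]=13 > arr[1]=1
(0, 2): arr[0]=13 > arr[2]=2
(0, 3): arr[0]=13 > arr[3]=5
(0, 4): arr[0]=13 > arr[4]=8
(0, 5): arr[0]=13 > arr[5]=9

Total inversions: 5

The array has 5 inversion(s): (0,1), (0,2), (0,3), (0,4), (0,5). Each pair (i,j) satisfies i < j and arr[i] > arr[j].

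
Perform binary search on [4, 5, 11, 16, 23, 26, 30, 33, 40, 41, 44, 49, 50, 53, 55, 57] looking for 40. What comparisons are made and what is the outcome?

Binary search for 40 in [4, 5, 11, 16, 23, 26, 30, 33, 40, 41, 44, 49, 50, 53, 55, 57]:

lo=0, hi=15, mid=7, arr[mid]=33 -> 33 < 40, search right half
lo=8, hi=15, mid=11, arr[mid]=49 -> 49 > 40, search left half
lo=8, hi=10, mid=9, arr[mid]=41 -> 41 > 40, search left half
lo=8, hi=8, mid=8, arr[mid]=40 -> Found target at index 8!

Binary search finds 40 at index 8 after 4 comparisons. The search repeatedly halves the search space by comparing with the middle element.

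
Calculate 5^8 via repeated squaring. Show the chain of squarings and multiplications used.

Computing 5^8 by squaring (build up from 5^1; each line after the first costs one multiplication):

5^1 = 5
5^2 = (5^1)^2 = 5^2 = 25
5^4 = (5^2)^2 = 25^2 = 625
5^8 = (5^4)^2 = 625^2 = 390625

Result: 390625
Multiplications needed: 3 (3 lines after 5^1)

5^8 = 390625. Using exponentiation by squaring, this requires 3 multiplications. The key idea: if the exponent is even, square the half-power; if odd, multiply by the base once.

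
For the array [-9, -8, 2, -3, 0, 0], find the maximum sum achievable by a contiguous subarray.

Using Kadane's algorithm on [-9, -8, 2, -3, 0, 0]:

Scanning through the array:
Position 1 (value -8): max_ending_here = -8, max_so_far = -8
Position 2 (value 2): max_ending_here = 2, max_so_far = 2
Position 3 (value -3): max_ending_here = -1, max_so_far = 2
Position 4 (value 0): max_ending_here = 0, max_so_far = 2
Position 5 (value 0): max_ending_here = 0, max_so_far = 2

Maximum subarray: [2]
Maximum sum: 2

The maximum subarray is [2] with sum 2. This subarray runs from index 2 to index 2.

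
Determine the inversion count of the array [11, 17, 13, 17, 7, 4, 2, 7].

Finding inversions in [11, 17, 13, 17, 7, 4, 2, 7]:

(0, 4): arr[0]=11 > arr[4]=7
(0, 5): arr[0]=11 > arr[5]=4
(0, 6): arr[0]=11 > arr[6]=2
(0, 7): arr[0]=11 > arr[7]=7
(1, 2): arr[1]=17 > arr[2]=13
(1, 4): arr[1]=17 > arr[4]=7
(1, 5): arr[1]=17 > arr[5]=4
(1, 6): arr[1]=17 > arr[6]=2
(1, 7): arr[1]=17 > arr[7]=7
(2, 4): arr[2]=13 > arr[4]=7
(2, 5): arr[2]=13 > arr[5]=4
(2, 6): arr[2]=13 > arr[6]=2
(2, 7): arr[2]=13 > arr[7]=7
(3, 4): arr[3]=17 > arr[4]=7
(3, 5): arr[3]=17 > arr[5]=4
(3, 6): arr[3]=17 > arr[6]=2
(3, 7): arr[3]=17 > arr[7]=7
(4, 5): arr[4]=7 > arr[5]=4
(4, 6): arr[4]=7 > arr[6]=2
(5, 6): arr[5]=4 > arr[6]=2

Total inversions: 20

The array has 20 inversion(s): (0,4), (0,5), (0,6), (0,7), (1,2), (1,4), (1,5), (1,6), (1,7), (2,4), (2,5), (2,6), (2,7), (3,4), (3,5), (3,6), (3,7), (4,5), (4,6), (5,6). Each pair (i,j) satisfies i < j and arr[i] > arr[j].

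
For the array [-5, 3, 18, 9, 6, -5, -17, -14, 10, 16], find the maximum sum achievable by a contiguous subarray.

Using Kadane's algorithm on [-5, 3, 18, 9, 6, -5, -17, -14, 10, 16]:

Scanning through the array:
Position 1 (value 3): max_ending_here = 3, max_so_far = 3
Position 2 (value 18): max_ending_here = 21, max_so_far = 21
Position 3 (value 9): max_ending_here = 30, max_so_far = 30
Position 4 (value 6): max_ending_here = 36, max_so_far = 36
Position 5 (value -5): max_ending_here = 31, max_so_far = 36
Position 6 (value -17): max_ending_here = 14, max_so_far = 36
Position 7 (value -14): max_ending_here = 0, max_so_far = 36
Position 8 (value 10): max_ending_here = 10, max_so_far = 36
Position 9 (value 16): max_ending_here = 26, max_so_far = 36

Maximum subarray: [3, 18, 9, 6]
Maximum sum: 36

The maximum subarray is [3, 18, 9, 6] with sum 36. This subarray runs from index 1 to index 4.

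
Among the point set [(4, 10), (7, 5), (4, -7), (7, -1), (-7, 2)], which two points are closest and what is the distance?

Computing all pairwise distances among 5 points:

d((4, 10), (7, 5)) = 5.831 <-- minimum
d((4, 10), (4, -7)) = 17.0
d((4, 10), (7, -1)) = 11.4018
d((4, 10), (-7, 2)) = 13.6015
d((7, 5), (4, -7)) = 12.3693
d((7, 5), (7, -1)) = 6.0
d((7, 5), (-7, 2)) = 14.3178
d((4, -7), (7, -1)) = 6.7082
d((4, -7), (-7, 2)) = 14.2127
d((7, -1), (-7, 2)) = 14.3178

Closest pair: (4, 10) and (7, 5) with distance 5.831

The closest pair is (4, 10) and (7, 5) with Euclidean distance 5.831. For 5 points, brute-force pairwise comparison is shown above. For large n, the divide-and-conquer algorithm (sort by x, recurse on halves, check the dividing strip) achieves O(n log n).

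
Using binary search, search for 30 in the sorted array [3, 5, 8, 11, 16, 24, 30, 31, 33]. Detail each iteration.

Binary search for 30 in [3, 5, 8, 11, 16, 24, 30, 31, 33]:

lo=0, hi=8, mid=4, arr[mid]=16 -> 16 < 30, search right half
lo=5, hi=8, mid=6, arr[mid]=30 -> Found target at index 6!

Binary search finds 30 at index 6 after 2 comparisons. The search repeatedly halves the search space by comparing with the middle element.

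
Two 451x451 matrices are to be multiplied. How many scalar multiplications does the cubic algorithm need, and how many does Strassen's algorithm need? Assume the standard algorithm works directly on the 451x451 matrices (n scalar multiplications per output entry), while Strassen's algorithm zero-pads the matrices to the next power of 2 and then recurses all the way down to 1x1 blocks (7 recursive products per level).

Matrix multiplication for 451x451 matrices:

Strassen's algorithm requires power-of-2 dimensions. Pad 451x451 to 512x512 (next power of 2).

Standard algorithm: 451^3 = 91733851 multiplications
Strassen's algorithm: 7^(log2(512)) = 7^9 = 40353607 multiplications
Savings: 91733851 - 40353607 = 51380244 multiplications

Standard: 91733851 multiplications (451^3). Strassen: 40353607 multiplications (7^9, after padding to 512x512). Strassen reduces 8 recursive multiplications to 7 at each level.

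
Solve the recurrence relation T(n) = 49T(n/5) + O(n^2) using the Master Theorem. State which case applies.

Master Theorem for T(n) = 49T(n/5) + O(n^2):

a = 49, b = 5, c = 2
log_b(a) = log_5(49) = 2.4181

Case 1: c = 2 < log_5(49) = 2.4181
T(n) = O(n^(log_5 49))

For T(n) = 49T(n/5) + O(n^2): log_5(49) = 2.4181. This is Case 1 of the Master Theorem (c < log_b(a), work dominated by leaves), giving O(n^(log_5 49)).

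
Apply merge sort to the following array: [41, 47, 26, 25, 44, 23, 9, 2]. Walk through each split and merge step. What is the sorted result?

Merge sort trace:

Split: [41, 47, 26, 25, 44, 23, 9, 2] -> [41, 47, 26, 25] and [44, 23, 9, 2]
  Split: [41, 47, 26, 25] -> [41, 47] and [26, 25]
    Split: [41, 47] -> [41] and [47]
    Merge: [41] + [47] -> [41, 47]
    Split: [26, 25] -> [26] and [25]
    Merge: [26] + [25] -> [25, 26]
  Merge: [41, 47] + [25, 26] -> [25, 26, 41, 47]
  Split: [44, 23, 9, 2] -> [44, 23] and [9, 2]
    Split: [44, 23] -> [44] and [23]
    Merge: [44] + [23] -> [23, 44]
    Split: [9, 2] -> [9] and [2]
    Merge: [9] + [2] -> [2, 9]
  Merge: [23, 44] + [2, 9] -> [2, 9, 23, 44]
Merge: [25, 26, 41, 47] + [2, 9, 23, 44] -> [2, 9, 23, 25, 26, 41, 44, 47]

Final sorted array: [2, 9, 23, 25, 26, 41, 44, 47]

The merge sort proceeds by recursively splitting the array and merging sorted halves.
After all merges, the sorted array is [2, 9, 23, 25, 26, 41, 44, 47].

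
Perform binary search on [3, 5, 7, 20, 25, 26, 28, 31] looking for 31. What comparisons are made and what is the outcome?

Binary search for 31 in [3, 5, 7, 20, 25, 26, 28, 31]:

lo=0, hi=7, mid=3, arr[mid]=20 -> 20 < 31, search right half
lo=4, hi=7, mid=5, arr[mid]=26 -> 26 < 31, search right half
lo=6, hi=7, mid=6, arr[mid]=28 -> 28 < 31, search right half
lo=7, hi=7, mid=7, arr[mid]=31 -> Found target at index 7!

Binary search finds 31 at index 7 after 4 comparisons. The search repeatedly halves the search space by comparing with the middle element.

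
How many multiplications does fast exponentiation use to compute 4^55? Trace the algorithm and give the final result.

Computing 4^55 by squaring (build up from 4^1; each line after the first costs one multiplication):

4^1 = 4
4^2 = (4^1)^2 = 4^2 = 16
4^3 = 4 * 4^2 = 4 * 16 = 64
4^6 = (4^3)^2 = 64^2 = 4096
4^12 = (4^6)^2 = 4096^2 = 16777216
4^13 = 4 * 4^12 = 4 * 16777216 = 67108864
4^26 = (4^13)^2 = 67108864^2 = 4503599627370496
4^27 = 4 * 4^26 = 4 * 4503599627370496 = 18014398509481984
4^54 = (4^27)^2 = 18014398509481984^2 = 324518553658426726783156020576256
4^55 = 4 * 4^54 = 4 * 324518553658426726783156020576256 = 1298074214633706907132624082305024

Result: 1298074214633706907132624082305024
Multiplications needed: 9 (9 lines after 4^1)

4^55 = 1298074214633706907132624082305024. Using exponentiation by squaring, this requires 9 multiplications. The key idea: if the exponent is even, square the half-power; if odd, multiply by the base once.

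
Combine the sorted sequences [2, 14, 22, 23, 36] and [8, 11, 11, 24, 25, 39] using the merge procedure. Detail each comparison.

Merging process:

Compare 2 vs 8: take 2 from left. Merged: [2]
Compare 14 vs 8: take 8 from right. Merged: [2, 8]
Compare 14 vs 11: take 11 from right. Merged: [2, 8, 11]
Compare 14 vs 11: take 11 from right. Merged: [2, 8, 11, 11]
Compare 14 vs 24: take 14 from left. Merged: [2, 8, 11, 11, 14]
Compare 22 vs 24: take 22 from left. Merged: [2, 8, 11, 11, 14, 22]
Compare 23 vs 24: take 23 from left. Merged: [2, 8, 11, 11, 14, 22, 23]
Compare 36 vs 24: take 24 from right. Merged: [2, 8, 11, 11, 14, 22, 23, 24]
Compare 36 vs 25: take 25 from right. Merged: [2, 8, 11, 11, 14, 22, 23, 24, 25]
Compare 36 vs 39: take 36 from left. Merged: [2, 8, 11, 11, 14, 22, 23, 24, 25, 36]
Append remaining from right: [39]. Merged: [2, 8, 11, 11, 14, 22, 23, 24, 25, 36, 39]

Final merged array: [2, 8, 11, 11, 14, 22, 23, 24, 25, 36, 39]
Total comparisons: 10

The merged array is [2, 8, 11, 11, 14, 22, 23, 24, 25, 36, 39], requiring 10 comparisons. The merge step runs in O(n) time where n is the total number of elements.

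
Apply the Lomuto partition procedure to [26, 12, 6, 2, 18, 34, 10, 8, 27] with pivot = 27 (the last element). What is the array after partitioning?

Lomuto partition with pivot = 27:

Initial array: [26, 12, 6, 2, 18, 34, 10, 8, 27]

arr[0]=26 <= 27: swap with position 0, array becomes [26, 12, 6, 2, 18, 34, 10, 8, 27]
arr[1]=12 <= 27: swap with position 1, array becomes [26, 12, 6, 2, 18, 34, 10, 8, 27]
arr[2]=6 <= 27: swap with position 2, array becomes [26, 12, 6, 2, 18, 34, 10, 8, 27]
arr[3]=2 <= 27: swap with position 3, array becomes [26, 12, 6, 2, 18, 34, 10, 8, 27]
arr[4]=18 <= 27: swap with position 4, array becomes [26, 12, 6, 2, 18, 34, 10, 8, 27]
arr[5]=34 > 27: no swap
arr[6]=10 <= 27: swap with position 5, array becomes [26, 12, 6, 2, 18, 10, 34, 8, 27]
arr[7]=8 <= 27: swap with position 6, array becomes [26, 12, 6, 2, 18, 10, 8, 34, 27]

Place pivot at position 7: [26, 12, 6, 2, 18, 10, 8, 27, 34]
Pivot position: 7

After partitioning with pivot 27, the array becomes [26, 12, 6, 2, 18, 10, 8, 27, 34]. The pivot is placed at index 7. All elements to the left of the pivot are <= 27, and all elements to the right are > 27.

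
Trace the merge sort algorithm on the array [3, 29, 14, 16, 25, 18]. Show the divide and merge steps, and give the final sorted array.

Merge sort trace:

Split: [3, 29, 14, 16, 25, 18] -> [3, 29, 14] and [16, 25, 18]
  Split: [3, 29, 14] -> [3] and [29, 14]
    Split: [29, 14] -> [29] and [14]
    Merge: [29] + [14] -> [14, 29]
  Merge: [3] + [14, 29] -> [3, 14, 29]
  Split: [16, 25, 18] -> [16] and [25, 18]
    Split: [25, 18] -> [25] and [18]
    Merge: [25] + [18] -> [18, 25]
  Merge: [16] + [18, 25] -> [16, 18, 25]
Merge: [3, 14, 29] + [16, 18, 25] -> [3, 14, 16, 18, 25, 29]

Final sorted array: [3, 14, 16, 18, 25, 29]

The merge sort proceeds by recursively splitting the array and merging sorted halves.
After all merges, the sorted array is [3, 14, 16, 18, 25, 29].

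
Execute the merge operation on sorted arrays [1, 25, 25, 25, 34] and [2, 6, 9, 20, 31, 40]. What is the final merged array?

Merging process:

Compare 1 vs 2: take 1 from left. Merged: [1]
Compare 25 vs 2: take 2 from right. Merged: [1, 2]
Compare 25 vs 6: take 6 from right. Merged: [1, 2, 6]
Compare 25 vs 9: take 9 from right. Merged: [1, 2, 6, 9]
Compare 25 vs 20: take 20 from right. Merged: [1, 2, 6, 9, 20]
Compare 25 vs 31: take 25 from left. Merged: [1, 2, 6, 9, 20, 25]
Compare 25 vs 31: take 25 from left. Merged: [1, 2, 6, 9, 20, 25, 25]
Compare 25 vs 31: take 25 from left. Merged: [1, 2, 6, 9, 20, 25, 25, 25]
Compare 34 vs 31: take 31 from right. Merged: [1, 2, 6, 9, 20, 25, 25, 25, 31]
Compare 34 vs 40: take 34 from left. Merged: [1, 2, 6, 9, 20, 25, 25, 25, 31, 34]
Append remaining from right: [40]. Merged: [1, 2, 6, 9, 20, 25, 25, 25, 31, 34, 40]

Final merged array: [1, 2, 6, 9, 20, 25, 25, 25, 31, 34, 40]
Total comparisons: 10

The merged array is [1, 2, 6, 9, 20, 25, 25, 25, 31, 34, 40], requiring 10 comparisons. The merge step runs in O(n) time where n is the total number of elements.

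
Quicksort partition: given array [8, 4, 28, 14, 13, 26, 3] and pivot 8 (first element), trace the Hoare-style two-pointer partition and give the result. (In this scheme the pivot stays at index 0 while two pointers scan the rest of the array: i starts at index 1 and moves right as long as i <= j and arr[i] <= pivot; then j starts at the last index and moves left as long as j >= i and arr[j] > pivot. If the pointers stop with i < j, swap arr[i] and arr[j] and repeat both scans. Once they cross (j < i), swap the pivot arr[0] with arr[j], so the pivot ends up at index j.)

Hoare-style two-pointer partition with pivot = 8:

Initial array: [8, 4, 28, 14, 13, 26, 3]

Pointers start at i = 1, j = 6.
i stops at index 2 (arr[2]=28 > 8), j stops at index 6 (arr[6]=3 <= 8): swap arr[2] and arr[6], array becomes [8, 4, 3, 14, 13, 26, 28]
i ends at 3, j ends at 2: the pointers have crossed (j < i), so scanning stops.

Swap pivot arr[0] with arr[2] to place pivot at position 2: [3, 4, 8, 14, 13, 26, 28]
Pivot position: 2

After partitioning with pivot 8, the array becomes [3, 4, 8, 14, 13, 26, 28]. The pivot is placed at index 2. All elements to the left of the pivot are <= 8, and all elements to the right are > 8.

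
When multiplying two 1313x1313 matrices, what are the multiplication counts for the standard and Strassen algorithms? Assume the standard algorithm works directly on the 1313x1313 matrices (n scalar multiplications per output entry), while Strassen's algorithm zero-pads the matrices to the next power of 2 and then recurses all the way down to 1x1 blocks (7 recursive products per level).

Matrix multiplication for 1313x1313 matrices:

Strassen's algorithm requires power-of-2 dimensions. Pad 1313x1313 to 2048x2048 (next power of 2).

Standard algorithm: 1313^3 = 2263571297 multiplications
Strassen's algorithm: 7^(log2(2048)) = 7^11 = 1977326743 multiplications
Savings: 2263571297 - 1977326743 = 286244554 multiplications

Standard: 2263571297 multiplications (1313^3). Strassen: 1977326743 multiplications (7^11, after padding to 2048x2048). Strassen reduces 8 recursive multiplications to 7 at each level.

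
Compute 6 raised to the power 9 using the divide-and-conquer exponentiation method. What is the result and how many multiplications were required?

Computing 6^9 by squaring (build up from 6^1; each line after the first costs one multiplication):

6^1 = 6
6^2 = (6^1)^2 = 6^2 = 36
6^4 = (6^2)^2 = 36^2 = 1296
6^8 = (6^4)^2 = 1296^2 = 1679616
6^9 = 6 * 6^8 = 6 * 1679616 = 10077696

Result: 10077696
Multiplications needed: 4 (4 lines after 6^1)

6^9 = 10077696. Using exponentiation by squaring, this requires 4 multiplications. The key idea: if the exponent is even, square the half-power; if odd, multiply by the base once.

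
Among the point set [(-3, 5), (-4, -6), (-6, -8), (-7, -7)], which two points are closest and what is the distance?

Computing all pairwise distances among 4 points:

d((-3, 5), (-4, -6)) = 11.0454
d((-3, 5), (-6, -8)) = 13.3417
d((-3, 5), (-7, -7)) = 12.6491
d((-4, -6), (-6, -8)) = 2.8284
d((-4, -6), (-7, -7)) = 3.1623
d((-6, -8), (-7, -7)) = 1.4142 <-- minimum

Closest pair: (-6, -8) and (-7, -7) with distance 1.4142

The closest pair is (-6, -8) and (-7, -7) with Euclidean distance 1.4142. For 4 points, brute-force pairwise comparison is shown above. For large n, the divide-and-conquer algorithm (sort by x, recurse on halves, check the dividing strip) achieves O(n log n).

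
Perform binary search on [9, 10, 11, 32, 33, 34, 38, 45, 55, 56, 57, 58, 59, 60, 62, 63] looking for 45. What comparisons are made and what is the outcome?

Binary search for 45 in [9, 10, 11, 32, 33, 34, 38, 45, 55, 56, 57, 58, 59, 60, 62, 63]:

lo=0, hi=15, mid=7, arr[mid]=45 -> Found target at index 7!

Binary search finds 45 at index 7 after 1 comparisons. The search repeatedly halves the search space by comparing with the middle element.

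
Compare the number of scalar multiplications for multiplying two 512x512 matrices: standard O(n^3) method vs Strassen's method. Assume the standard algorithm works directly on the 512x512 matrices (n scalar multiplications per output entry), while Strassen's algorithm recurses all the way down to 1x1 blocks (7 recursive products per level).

Matrix multiplication for 512x512 matrices:

Standard algorithm: 512^3 = 134217728 multiplications
Strassen's algorithm: 7^(log2(512)) = 7^9 = 40353607 multiplications
Savings: 134217728 - 40353607 = 93864121 multiplications

Standard: 134217728 multiplications (512^3). Strassen: 40353607 multiplications (7^9). Strassen reduces 8 recursive multiplications to 7 at each level.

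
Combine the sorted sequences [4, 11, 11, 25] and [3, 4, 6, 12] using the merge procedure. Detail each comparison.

Merging process:

Compare 4 vs 3: take 3 from right. Merged: [3]
Compare 4 vs 4: take 4 from left. Merged: [3, 4]
Compare 11 vs 4: take 4 from right. Merged: [3, 4, 4]
Compare 11 vs 6: take 6 from right. Merged: [3, 4, 4, 6]
Compare 11 vs 12: take 11 from left. Merged: [3, 4, 4, 6, 11]
Compare 11 vs 12: take 11 from left. Merged: [3, 4, 4, 6, 11, 11]
Compare 25 vs 12: take 12 from right. Merged: [3, 4, 4, 6, 11, 11, 12]
Append remaining from left: [25]. Merged: [3, 4, 4, 6, 11, 11, 12, 25]

Final merged array: [3, 4, 4, 6, 11, 11, 12, 25]
Total comparisons: 7

The merged array is [3, 4, 4, 6, 11, 11, 12, 25], requiring 7 comparisons. The merge step runs in O(n) time where n is the total number of elements.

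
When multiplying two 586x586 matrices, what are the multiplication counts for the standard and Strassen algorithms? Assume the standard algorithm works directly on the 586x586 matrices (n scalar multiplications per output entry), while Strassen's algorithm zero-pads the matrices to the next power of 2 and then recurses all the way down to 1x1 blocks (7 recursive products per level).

Matrix multiplication for 586x586 matrices:

Strassen's algorithm requires power-of-2 dimensions. Pad 586x586 to 1024x1024 (next power of 2).

Standard algorithm: 586^3 = 201230056 multiplications
Strassen's algorithm: 7^(log2(1024)) = 7^10 = 282475249 multiplications
Difference: 201230056 - 282475249 = -81245193 (Strassen uses MORE here due to padding overhead — for small or just-over-power-of-2 n, padding can outweigh the per-level savings)

Standard: 201230056 multiplications (586^3). Strassen: 282475249 multiplications (7^10, after padding to 1024x1024). Strassen reduces 8 recursive multiplications to 7 at each level.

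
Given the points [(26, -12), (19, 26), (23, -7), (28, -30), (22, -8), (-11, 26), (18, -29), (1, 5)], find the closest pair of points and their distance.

Computing all pairwise distances among 8 points:

d((26, -12), (19, 26)) = 38.6394
d((26, -12), (23, -7)) = 5.831
d((26, -12), (28, -30)) = 18.1108
d((26, -12), (22, -8)) = 5.6569
d((26, -12), (-11, 26)) = 53.0377
d((26, -12), (18, -29)) = 18.7883
d((26, -12), (1, 5)) = 30.2324
d((19, 26), (23, -7)) = 33.2415
d((19, 26), (28, -30)) = 56.7186
d((19, 26), (22, -8)) = 34.1321
d((19, 26), (-11, 26)) = 30.0
d((19, 26), (18, -29)) = 55.0091
d((19, 26), (1, 5)) = 27.6586
d((23, -7), (28, -30)) = 23.5372
d((23, -7), (22, -8)) = 1.4142 <-- minimum
d((23, -7), (-11, 26)) = 47.3814
d((23, -7), (18, -29)) = 22.561
d((23, -7), (1, 5)) = 25.0599
d((28, -30), (22, -8)) = 22.8035
d((28, -30), (-11, 26)) = 68.2422
d((28, -30), (18, -29)) = 10.0499
d((28, -30), (1, 5)) = 44.2041
d((22, -8), (-11, 26)) = 47.3814
d((22, -8), (18, -29)) = 21.3776
d((22, -8), (1, 5)) = 24.6982
d((-11, 26), (18, -29)) = 62.1772
d((-11, 26), (1, 5)) = 24.1868
d((18, -29), (1, 5)) = 38.0132

Closest pair: (23, -7) and (22, -8) with distance 1.4142

The closest pair is (23, -7) and (22, -8) with Euclidean distance 1.4142. For 8 points, brute-force pairwise comparison is shown above. For large n, the divide-and-conquer algorithm (sort by x, recurse on halves, check the dividing strip) achieves O(n log n).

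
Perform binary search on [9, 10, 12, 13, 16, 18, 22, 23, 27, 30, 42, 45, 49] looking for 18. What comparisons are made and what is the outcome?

Binary search for 18 in [9, 10, 12, 13, 16, 18, 22, 23, 27, 30, 42, 45, 49]:

lo=0, hi=12, mid=6, arr[mid]=22 -> 22 > 18, search left half
lo=0, hi=5, mid=2, arr[mid]=12 -> 12 < 18, search right half
lo=3, hi=5, mid=4, arr[mid]=16 -> 16 < 18, search right half
lo=5, hi=5, mid=5, arr[mid]=18 -> Found target at index 5!

Binary search finds 18 at index 5 after 4 comparisons. The search repeatedly halves the search space by comparing with the middle element.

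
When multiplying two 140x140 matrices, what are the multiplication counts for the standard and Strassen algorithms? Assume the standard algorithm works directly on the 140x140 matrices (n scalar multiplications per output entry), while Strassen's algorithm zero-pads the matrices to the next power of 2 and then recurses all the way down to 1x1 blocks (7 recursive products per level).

Matrix multiplication for 140x140 matrices:

Strassen's algorithm requires power-of-2 dimensions. Pad 140x140 to 256x256 (next power of 2).

Standard algorithm: 140^3 = 2744000 multiplications
Strassen's algorithm: 7^(log2(256)) = 7^8 = 5764801 multiplications
Difference: 2744000 - 5764801 = -3020801 (Strassen uses MORE here due to padding overhead — for small or just-over-power-of-2 n, padding can outweigh the per-level savings)

Standard: 2744000 multiplications (140^3). Strassen: 5764801 multiplications (7^8, after padding to 256x256). Strassen reduces 8 recursive multiplications to 7 at each level.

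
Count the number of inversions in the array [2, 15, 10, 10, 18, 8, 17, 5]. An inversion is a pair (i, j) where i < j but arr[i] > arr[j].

Finding inversions in [2, 15, 10, 10, 18, 8, 17, 5]:

(1, 2): arr[1]=15 > arr[2]=10
(1, 3): arr[1]=15 > arr[3]=10
(1, 5): arr[1]=15 > arr[5]=8
(1, 7): arr[1]=15 > arr[7]=5
(2, 5): arr[2]=10 > arr[5]=8
(2, 7): arr[2]=10 > arr[7]=5
(3, 5): arr[3]=10 > arr[5]=8
(3, 7): arr[3]=10 > arr[7]=5
(4, 5): arr[4]=18 > arr[5]=8
(4, 6): arr[4]=18 > arr[6]=17
(4, 7): arr[4]=18 > arr[7]=5
(5, 7): arr[5]=8 > arr[7]=5
(6, 7): arr[6]=17 > arr[7]=5

Total inversions: 13

The array has 13 inversion(s): (1,2), (1,3), (1,5), (1,7), (2,5), (2,7), (3,5), (3,7), (4,5), (4,6), (4,7), (5,7), (6,7). Each pair (i,j) satisfies i < j and arr[i] > arr[j].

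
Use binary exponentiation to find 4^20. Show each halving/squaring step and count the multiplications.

Computing 4^20 by squaring (build up from 4^1; each line after the first costs one multiplication):

4^1 = 4
4^2 = (4^1)^2 = 4^2 = 16
4^4 = (4^2)^2 = 16^2 = 256
4^5 = 4 * 4^4 = 4 * 256 = 1024
4^10 = (4^5)^2 = 1024^2 = 1048576
4^20 = (4^10)^2 = 1048576^2 = 1099511627776

Result: 1099511627776
Multiplications needed: 5 (5 lines after 4^1)

4^20 = 1099511627776. Using exponentiation by squaring, this requires 5 multiplications. The key idea: if the exponent is even, square the half-power; if odd, multiply by the base once.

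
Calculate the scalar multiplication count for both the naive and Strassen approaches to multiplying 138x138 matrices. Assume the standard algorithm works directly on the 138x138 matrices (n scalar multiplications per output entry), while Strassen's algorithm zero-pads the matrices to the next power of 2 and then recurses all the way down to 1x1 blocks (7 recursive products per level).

Matrix multiplication for 138x138 matrices:

Strassen's algorithm requires power-of-2 dimensions. Pad 138x138 to 256x256 (next power of 2).

Standard algorithm: 138^3 = 2628072 multiplications
Strassen's algorithm: 7^(log2(256)) = 7^8 = 5764801 multiplications
Difference: 2628072 - 5764801 = -3136729 (Strassen uses MORE here due to padding overhead — for small or just-over-power-of-2 n, padding can outweigh the per-level savings)

Standard: 2628072 multiplications (138^3). Strassen: 5764801 multiplications (7^8, after padding to 256x256). Strassen reduces 8 recursive multiplications to 7 at each level.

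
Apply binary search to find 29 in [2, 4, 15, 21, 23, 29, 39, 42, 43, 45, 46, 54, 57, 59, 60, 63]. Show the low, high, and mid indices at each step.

Binary search for 29 in [2, 4, 15, 21, 23, 29, 39, 42, 43, 45, 46, 54, 57, 59, 60, 63]:

lo=0, hi=15, mid=7, arr[mid]=42 -> 42 > 29, search left half
lo=0, hi=6, mid=3, arr[mid]=21 -> 21 < 29, search right half
lo=4, hi=6, mid=5, arr[mid]=29 -> Found target at index 5!

Binary search finds 29 at index 5 after 3 comparisons. The search repeatedly halves the search space by comparing with the middle element.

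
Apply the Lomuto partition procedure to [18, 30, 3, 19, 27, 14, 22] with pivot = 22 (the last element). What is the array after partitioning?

Lomuto partition with pivot = 22:

Initial array: [18, 30, 3, 19, 27, 14, 22]

arr[0]=18 <= 22: swap with position 0, array becomes [18, 30, 3, 19, 27, 14, 22]
arr[1]=30 > 22: no swap
arr[2]=3 <= 22: swap with position 1, array becomes [18, 3, 30, 19, 27, 14, 22]
arr[3]=19 <= 22: swap with position 2, array becomes [18, 3, 19, 30, 27, 14, 22]
arr[4]=27 > 22: no swap
arr[5]=14 <= 22: swap with position 3, array becomes [18, 3, 19, 14, 27, 30, 22]

Place pivot at position 4: [18, 3, 19, 14, 22, 30, 27]
Pivot position: 4

After partitioning with pivot 22, the array becomes [18, 3, 19, 14, 22, 30, 27]. The pivot is placed at index 4. All elements to the left of the pivot are <= 22, and all elements to the right are > 22.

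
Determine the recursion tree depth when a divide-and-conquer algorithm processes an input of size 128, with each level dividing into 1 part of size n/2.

For divide and conquer with division factor 2:

Problem sizes at each level:
Level 0: 128
Level 1: 64
Level 2: 32
Level 3: 16
Level 4: 8
Level 5: 4
Level 6: 2
Level 7: 1

The root is level 0 and the size-1 base case is level 7 (the tree spans levels 0 through 7, i.e. 8 levels counting the root), so the depth is the number of divisions: log_2(128) = 7

The recursion tree depth is log_2(128) = 7. At each level, the problem size is divided by 2, so it takes 7 divisions to reduce to a base case of size 1. The algorithm makes 1 recursive call at each level.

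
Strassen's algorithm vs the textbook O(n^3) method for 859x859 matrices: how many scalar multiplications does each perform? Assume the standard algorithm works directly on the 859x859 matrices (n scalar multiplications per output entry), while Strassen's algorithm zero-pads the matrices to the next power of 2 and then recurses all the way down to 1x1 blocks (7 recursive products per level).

Matrix multiplication for 859x859 matrices:

Strassen's algorithm requires power-of-2 dimensions. Pad 859x859 to 1024x1024 (next power of 2).

Standard algorithm: 859^3 = 633839779 multiplications
Strassen's algorithm: 7^(log2(1024)) = 7^10 = 282475249 multiplications
Savings: 633839779 - 282475249 = 351364530 multiplications

Standard: 633839779 multiplications (859^3). Strassen: 282475249 multiplications (7^10, after padding to 1024x1024). Strassen reduces 8 recursive multiplications to 7 at each level.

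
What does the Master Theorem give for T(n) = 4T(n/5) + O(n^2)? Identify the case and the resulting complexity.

Master Theorem for T(n) = 4T(n/5) + O(n^2):

a = 4, b = 5, c = 2
log_b(a) = log_5(4) = 0.8614

Case 3: c = 2 > log_5(4) = 0.8614
T(n) = O(n^2) = O(n^2)

For T(n) = 4T(n/5) + O(n^2): log_5(4) = 0.8614. This is Case 3 of the Master Theorem (c > log_b(a), work dominated by root), giving O(n^2).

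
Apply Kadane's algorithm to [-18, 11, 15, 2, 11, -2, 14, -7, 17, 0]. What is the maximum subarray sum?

Using Kadane's algorithm on [-18, 11, 15, 2, 11, -2, 14, -7, 17, 0]:

Scanning through the array:
Position 1 (value 11): max_ending_here = 11, max_so_far = 11
Position 2 (value 15): max_ending_here = 26, max_so_far = 26
Position 3 (value 2): max_ending_here = 28, max_so_far = 28
Position 4 (value 11): max_ending_here = 39, max_so_far = 39
Position 5 (value -2): max_ending_here = 37, max_so_far = 39
Position 6 (value 14): max_ending_here = 51, max_so_far = 51
Position 7 (value -7): max_ending_here = 44, max_so_far = 51
Position 8 (value 17): max_ending_here = 61, max_so_far = 61
Position 9 (value 0): max_ending_here = 61, max_so_far = 61

Maximum subarray: [11, 15, 2, 11, -2, 14, -7, 17]
Maximum sum: 61

The maximum subarray is [11, 15, 2, 11, -2, 14, -7, 17] with sum 61. This subarray runs from index 1 to index 8.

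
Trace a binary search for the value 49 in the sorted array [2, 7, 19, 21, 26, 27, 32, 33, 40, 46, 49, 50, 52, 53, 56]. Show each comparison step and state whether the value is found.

Binary search for 49 in [2, 7, 19, 21, 26, 27, 32, 33, 40, 46, 49, 50, 52, 53, 56]:

lo=0, hi=14, mid=7, arr[mid]=33 -> 33 < 49, search right half
lo=8, hi=14, mid=11, arr[mid]=50 -> 50 > 49, search left half
lo=8, hi=10, mid=9, arr[mid]=46 -> 46 < 49, search right half
lo=10, hi=10, mid=10, arr[mid]=49 -> Found target at index 10!

Binary search finds 49 at index 10 after 4 comparisons. The search repeatedly halves the search space by comparing with the middle element.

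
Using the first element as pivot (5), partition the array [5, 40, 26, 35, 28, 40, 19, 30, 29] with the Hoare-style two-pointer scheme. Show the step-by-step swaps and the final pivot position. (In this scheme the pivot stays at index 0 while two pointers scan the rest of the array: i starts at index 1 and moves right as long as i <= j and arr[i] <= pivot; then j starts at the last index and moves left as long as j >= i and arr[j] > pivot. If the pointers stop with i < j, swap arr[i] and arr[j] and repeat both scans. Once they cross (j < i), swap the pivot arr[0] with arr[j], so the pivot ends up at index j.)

Hoare-style two-pointer partition with pivot = 5:

Initial array: [5, 40, 26, 35, 28, 40, 19, 30, 29]

Pointers start at i = 1, j = 8.
i ends at 1, j ends at 0: the pointers have crossed (j < i), so scanning stops.

j = 0, so swapping arr[0] with arr[j] leaves the pivot at position 0: [5, 40, 26, 35, 28, 40, 19, 30, 29]
Pivot position: 0

After partitioning with pivot 5, the array becomes [5, 40, 26, 35, 28, 40, 19, 30, 29]. The pivot is placed at index 0. All elements to the left of the pivot are <= 5, and all elements to the right are > 5.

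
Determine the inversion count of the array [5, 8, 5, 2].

Finding inversions in [5, 8, 5, 2]:

(0, 3): arr[0]=5 > arr[3]=2
(1, 2): arr[1]=8 > arr[2]=5
(1, 3): arr[1]=8 > arr[3]=2
(2, 3): arr[2]=5 > arr[3]=2

Total inversions: 4

The array has 4 inversion(s): (0,3), (1,2), (1,3), (2,3). Each pair (i,j) satisfies i < j and arr[i] > arr[j].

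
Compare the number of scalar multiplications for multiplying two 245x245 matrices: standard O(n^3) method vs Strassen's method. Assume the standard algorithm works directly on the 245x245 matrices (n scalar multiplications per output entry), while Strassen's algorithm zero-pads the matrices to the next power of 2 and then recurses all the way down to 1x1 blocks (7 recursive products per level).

Matrix multiplication for 245x245 matrices:

Strassen's algorithm requires power-of-2 dimensions. Pad 245x245 to 256x256 (next power of 2).

Standard algorithm: 245^3 = 14706125 multiplications
Strassen's algorithm: 7^(log2(256)) = 7^8 = 5764801 multiplications
Savings: 14706125 - 5764801 = 8941324 multiplications

Standard: 14706125 multiplications (245^3). Strassen: 5764801 multiplications (7^8, after padding to 256x256). Strassen reduces 8 recursive multiplications to 7 at each level.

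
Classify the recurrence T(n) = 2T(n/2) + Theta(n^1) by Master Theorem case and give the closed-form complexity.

Master Theorem for T(n) = 2T(n/2) + O(n^1):

a = 2, b = 2, c = 1
log_b(a) = log_2(2) = 1.0000

Case 2: c = 1 = log_2(2) = 1.0000
T(n) = O(n^1 log n) = O(n log n)

For T(n) = 2T(n/2) + O(n^1): log_2(2) = 1.0000. This is Case 2 of the Master Theorem (c = log_b(a), equal work at all levels), giving O(n log n).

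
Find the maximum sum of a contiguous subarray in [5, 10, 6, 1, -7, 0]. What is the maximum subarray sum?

Using Kadane's algorithm on [5, 10, 6, 1, -7, 0]:

Scanning through the array:
Position 1 (value 10): max_ending_here = 15, max_so_far = 15
Position 2 (value 6): max_ending_here = 21, max_so_far = 21
Position 3 (value 1): max_ending_here = 22, max_so_far = 22
Position 4 (value -7): max_ending_here = 15, max_so_far = 22
Position 5 (value 0): max_ending_here = 15, max_so_far = 22

Maximum subarray: [5, 10, 6, 1]
Maximum sum: 22

The maximum subarray is [5, 10, 6, 1] with sum 22. This subarray runs from index 0 to index 3.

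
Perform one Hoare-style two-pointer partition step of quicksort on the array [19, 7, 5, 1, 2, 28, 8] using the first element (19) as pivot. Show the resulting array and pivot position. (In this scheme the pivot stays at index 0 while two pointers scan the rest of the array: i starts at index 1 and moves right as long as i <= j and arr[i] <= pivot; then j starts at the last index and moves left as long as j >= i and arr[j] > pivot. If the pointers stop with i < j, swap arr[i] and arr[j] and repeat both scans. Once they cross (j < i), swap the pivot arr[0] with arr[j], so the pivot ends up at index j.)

Hoare-style two-pointer partition with pivot = 19:

Initial array: [19, 7, 5, 1, 2, 28, 8]

Pointers start at i = 1, j = 6.
i stops at index 5 (arr[5]=28 > 19), j stops at index 6 (arr[6]=8 <= 19): swap arr[5] and arr[6], array becomes [19, 7, 5, 1, 2, 8, 28]
i ends at 6, j ends at 5: the pointers have crossed (j < i), so scanning stops.

Swap pivot arr[0] with arr[5] to place pivot at position 5: [8, 7, 5, 1, 2, 19, 28]
Pivot position: 5

After partitioning with pivot 19, the array becomes [8, 7, 5, 1, 2, 19, 28]. The pivot is placed at index 5. All elements to the left of the pivot are <= 19, and all elements to the right are > 19.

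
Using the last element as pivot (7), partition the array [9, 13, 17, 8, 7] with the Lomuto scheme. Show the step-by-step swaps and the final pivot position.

Lomuto partition with pivot = 7:

Initial array: [9, 13, 17, 8, 7]

arr[0]=9 > 7: no swap
arr[1]=13 > 7: no swap
arr[2]=17 > 7: no swap
arr[3]=8 > 7: no swap

Place pivot at position 0: [7, 13, 17, 8, 9]
Pivot position: 0

After partitioning with pivot 7, the array becomes [7, 13, 17, 8, 9]. The pivot is placed at index 0. All elements to the left of the pivot are <= 7, and all elements to the right are > 7.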